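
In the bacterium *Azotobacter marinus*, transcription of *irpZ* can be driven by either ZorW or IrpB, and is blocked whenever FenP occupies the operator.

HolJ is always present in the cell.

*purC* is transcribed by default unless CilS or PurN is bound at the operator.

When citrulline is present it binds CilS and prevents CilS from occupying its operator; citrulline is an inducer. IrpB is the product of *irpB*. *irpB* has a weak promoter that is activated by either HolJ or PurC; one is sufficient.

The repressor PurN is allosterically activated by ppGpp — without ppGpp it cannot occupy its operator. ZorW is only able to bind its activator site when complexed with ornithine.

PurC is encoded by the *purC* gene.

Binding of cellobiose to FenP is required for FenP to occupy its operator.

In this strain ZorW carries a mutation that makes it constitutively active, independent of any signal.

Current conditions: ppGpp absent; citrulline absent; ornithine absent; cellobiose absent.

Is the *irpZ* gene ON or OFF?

ON

ZorW is constitutively active in this strain.
HolJ is produced constitutively and is active.
Citrulline is absent, so CilS is active.
ppGpp is absent, so PurN is inactive.
With repressor CilS bound, *purC* is not transcribed.
So PurC is not produced.
Activator HolJ is present, so *irpB* is transcribed.
So IrpB is produced and active.
Cellobiose is absent, so FenP is inactive.
Activator ZorW is present, so *irpZ* is transcribed.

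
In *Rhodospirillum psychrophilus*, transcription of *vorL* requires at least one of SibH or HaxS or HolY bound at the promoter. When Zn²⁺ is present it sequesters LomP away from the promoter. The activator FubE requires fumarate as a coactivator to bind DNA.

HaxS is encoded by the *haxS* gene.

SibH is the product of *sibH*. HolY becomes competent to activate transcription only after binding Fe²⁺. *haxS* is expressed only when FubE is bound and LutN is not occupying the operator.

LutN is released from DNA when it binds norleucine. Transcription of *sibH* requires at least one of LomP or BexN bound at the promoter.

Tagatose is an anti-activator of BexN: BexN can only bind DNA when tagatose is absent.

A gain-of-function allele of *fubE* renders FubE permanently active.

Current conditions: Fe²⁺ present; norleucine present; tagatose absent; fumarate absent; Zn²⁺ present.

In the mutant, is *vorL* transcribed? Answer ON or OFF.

ON

Zn²⁺ is present, so LomP is inactive.
Tagatose is absent, so BexN is active.
Activator BexN is present, so *sibH* is transcribed.
So SibH is produced and active.
Norleucine is present, so LutN is inactive.
FubE is constitutively active in this strain.
No repressor is bound and FubE is active, so *haxS* is transcribed.
So HaxS is produced and active.
Fe²⁺ is present, so HolY is active.
Activator SibH is present, so *vorL* is transcribed.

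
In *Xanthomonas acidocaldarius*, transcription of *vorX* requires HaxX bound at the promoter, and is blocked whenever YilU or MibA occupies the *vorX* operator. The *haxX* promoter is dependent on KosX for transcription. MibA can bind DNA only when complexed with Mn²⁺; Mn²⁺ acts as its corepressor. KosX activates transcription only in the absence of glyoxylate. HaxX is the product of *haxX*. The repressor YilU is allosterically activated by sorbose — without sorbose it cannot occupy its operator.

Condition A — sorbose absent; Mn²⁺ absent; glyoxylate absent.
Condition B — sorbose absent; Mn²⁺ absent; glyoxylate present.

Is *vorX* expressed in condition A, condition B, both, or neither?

Condition A:
Sorbose is absent, so YilU is inactive.
Mn²⁺ is absent, so MibA is inactive.
Glyoxylate is absent, so KosX is active.
No repressor is bound and KosX is active, so *haxX* is transcribed.
So HaxX is produced and active.
No repressor is bound and HaxX is active, so *vorX* is transcribed.
→ *vorX* is ON in A.
Condition B:
Sorbose is absent, so YilU is inactive.
Mn²⁺ is absent, so MibA is inactive.
Glyoxylate is present, so KosX is inactive.
Required activator KosX is absent, so *haxX* is not transcribed.
So HaxX is not produced.
Required activator HaxX is absent, so *vorX* is not transcribed.
→ *vorX* is OFF in B.

A only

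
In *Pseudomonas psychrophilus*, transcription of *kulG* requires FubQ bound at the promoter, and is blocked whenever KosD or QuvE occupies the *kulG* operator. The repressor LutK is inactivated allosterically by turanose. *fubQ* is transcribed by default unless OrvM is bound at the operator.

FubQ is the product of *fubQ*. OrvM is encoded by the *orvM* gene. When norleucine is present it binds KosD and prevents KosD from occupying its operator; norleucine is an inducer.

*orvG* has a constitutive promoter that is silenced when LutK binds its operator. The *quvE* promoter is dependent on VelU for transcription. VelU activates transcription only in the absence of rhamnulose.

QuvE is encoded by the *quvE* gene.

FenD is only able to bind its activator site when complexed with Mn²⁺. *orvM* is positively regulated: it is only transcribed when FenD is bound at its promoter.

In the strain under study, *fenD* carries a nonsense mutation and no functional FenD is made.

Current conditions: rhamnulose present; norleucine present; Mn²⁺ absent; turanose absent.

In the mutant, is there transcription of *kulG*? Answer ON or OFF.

ON

Norleucine is present, so KosD is inactive.
FenD is non-functional in this strain, so it has no effect.
Required activator FenD is absent, so *orvM* is not transcribed.
So OrvM is not produced.
With no repressor bound, *fubQ* is transcribed.
So FubQ is produced and active.
Rhamnulose is present, so VelU is inactive.
Required activator VelU is absent, so *quvE* is not transcribed.
So QuvE is not produced.
No repressor is bound and FubQ is active, so *kulG* is transcribed.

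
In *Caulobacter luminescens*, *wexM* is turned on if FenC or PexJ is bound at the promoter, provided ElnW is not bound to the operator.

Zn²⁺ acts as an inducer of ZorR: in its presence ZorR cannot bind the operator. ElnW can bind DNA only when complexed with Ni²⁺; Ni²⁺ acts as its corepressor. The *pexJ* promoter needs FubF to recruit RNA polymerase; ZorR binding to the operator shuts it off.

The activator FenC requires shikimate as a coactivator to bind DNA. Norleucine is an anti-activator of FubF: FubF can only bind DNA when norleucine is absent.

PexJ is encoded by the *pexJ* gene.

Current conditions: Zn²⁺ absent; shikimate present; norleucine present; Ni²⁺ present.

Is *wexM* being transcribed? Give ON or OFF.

Shikimate is present, so FenC is active.
Norleucine is present, so FubF is inactive.
Zn²⁺ is absent, so ZorR is active.
With repressor ZorR bound, *pexJ* is not transcribed.
So PexJ is not produced.
Ni²⁺ is present, so ElnW is active.
With repressor ElnW bound, *wexM* is not transcribed.

OFF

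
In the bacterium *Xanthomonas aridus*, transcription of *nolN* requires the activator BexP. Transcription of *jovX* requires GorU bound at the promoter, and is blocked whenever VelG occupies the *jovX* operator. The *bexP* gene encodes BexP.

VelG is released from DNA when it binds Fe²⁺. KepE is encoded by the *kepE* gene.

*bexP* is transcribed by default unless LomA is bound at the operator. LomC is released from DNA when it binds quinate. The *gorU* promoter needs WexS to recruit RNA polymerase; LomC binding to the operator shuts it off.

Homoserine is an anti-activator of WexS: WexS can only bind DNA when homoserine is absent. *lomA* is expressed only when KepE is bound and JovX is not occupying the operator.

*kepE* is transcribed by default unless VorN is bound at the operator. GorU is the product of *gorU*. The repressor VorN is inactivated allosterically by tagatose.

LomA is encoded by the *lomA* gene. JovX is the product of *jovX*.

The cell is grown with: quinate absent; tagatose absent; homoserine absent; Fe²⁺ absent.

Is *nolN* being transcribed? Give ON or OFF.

ON

Quinate is absent, so LomC is active.
Homoserine is absent, so WexS is active.
With repressor LomC bound, *gorU* is not transcribed.
So GorU is not produced.
Fe²⁺ is absent, so VelG is active.
With repressor VelG bound, *jovX* is not transcribed.
So JovX is not produced.
Tagatose is absent, so VorN is active.
With repressor VorN bound, *kepE* is not transcribed.
So KepE is not produced.
Required activator KepE is absent, so *lomA* is not transcribed.
So LomA is not produced.
With no repressor bound, *bexP* is transcribed.
So BexP is produced and active.
No repressor is bound and BexP is active, so *nolN* is transcribed.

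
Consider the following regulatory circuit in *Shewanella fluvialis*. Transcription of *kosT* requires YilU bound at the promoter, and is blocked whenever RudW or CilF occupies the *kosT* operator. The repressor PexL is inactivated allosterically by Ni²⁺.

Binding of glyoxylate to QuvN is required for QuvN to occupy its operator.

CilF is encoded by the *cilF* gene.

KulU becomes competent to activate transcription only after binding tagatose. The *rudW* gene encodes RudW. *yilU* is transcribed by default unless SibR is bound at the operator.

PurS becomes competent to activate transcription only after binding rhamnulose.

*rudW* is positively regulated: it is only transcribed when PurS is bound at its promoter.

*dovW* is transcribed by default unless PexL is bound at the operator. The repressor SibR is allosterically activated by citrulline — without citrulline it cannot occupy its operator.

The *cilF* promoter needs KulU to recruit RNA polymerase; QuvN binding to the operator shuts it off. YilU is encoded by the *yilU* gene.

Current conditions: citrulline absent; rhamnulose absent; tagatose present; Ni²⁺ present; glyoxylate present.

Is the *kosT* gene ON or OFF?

Rhamnulose is absent, so PurS is inactive.
Required activator PurS is absent, so *rudW* is not transcribed.
So RudW is not produced.
Tagatose is present, so KulU is active.
Glyoxylate is present, so QuvN is active.
With repressor QuvN bound, *cilF* is not transcribed.
So CilF is not produced.
Citrulline is absent, so SibR is inactive.
With no repressor bound, *yilU* is transcribed.
So YilU is produced and active.
No repressor is bound and YilU is active, so *kosT* is transcribed.

ON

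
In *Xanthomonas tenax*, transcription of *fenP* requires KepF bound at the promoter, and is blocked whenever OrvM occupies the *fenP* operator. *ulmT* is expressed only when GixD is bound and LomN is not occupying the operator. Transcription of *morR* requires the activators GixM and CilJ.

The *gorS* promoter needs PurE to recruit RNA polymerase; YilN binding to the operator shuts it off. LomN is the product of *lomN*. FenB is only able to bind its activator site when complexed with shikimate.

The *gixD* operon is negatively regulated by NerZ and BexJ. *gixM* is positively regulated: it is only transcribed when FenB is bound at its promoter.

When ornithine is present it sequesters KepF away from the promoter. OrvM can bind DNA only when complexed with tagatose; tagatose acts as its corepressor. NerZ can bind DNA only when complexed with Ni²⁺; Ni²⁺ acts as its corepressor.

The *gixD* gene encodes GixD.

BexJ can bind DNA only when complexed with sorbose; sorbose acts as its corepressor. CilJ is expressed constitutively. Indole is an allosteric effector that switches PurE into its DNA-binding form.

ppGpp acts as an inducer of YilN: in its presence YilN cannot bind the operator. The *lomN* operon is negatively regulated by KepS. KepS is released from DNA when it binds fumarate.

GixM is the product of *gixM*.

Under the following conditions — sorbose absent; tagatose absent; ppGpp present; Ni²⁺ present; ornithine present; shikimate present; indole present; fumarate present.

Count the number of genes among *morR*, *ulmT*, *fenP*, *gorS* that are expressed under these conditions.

Shikimate is present, so FenB is active.
No repressor is bound and FenB is active, so *gixM* is transcribed.
So GixM is produced and active.
CilJ is produced constitutively and is active.
No repressor is bound and GixM and CilJ are active, so *morR* is transcribed.
→ *morR* is ON.
Fumarate is present, so KepS is inactive.
With no repressor bound, *lomN* is transcribed.
So LomN is produced and active.
Ni²⁺ is present, so NerZ is active.
Sorbose is absent, so BexJ is inactive.
With repressor NerZ bound, *gixD* is not transcribed.
So GixD is not produced.
With repressor LomN bound, *ulmT* is not transcribed.
→ *ulmT* is OFF.
Ornithine is present, so KepF is inactive.
Tagatose is absent, so OrvM is inactive.
Required activator KepF is absent, so *fenP* is not transcribed.
→ *fenP* is OFF.
Indole is present, so PurE is active.
ppGpp is present, so YilN is inactive.
No repressor is bound and PurE is active, so *gorS* is transcribed.
→ *gorS* is ON.
2 of the 4 genes are transcribed.

2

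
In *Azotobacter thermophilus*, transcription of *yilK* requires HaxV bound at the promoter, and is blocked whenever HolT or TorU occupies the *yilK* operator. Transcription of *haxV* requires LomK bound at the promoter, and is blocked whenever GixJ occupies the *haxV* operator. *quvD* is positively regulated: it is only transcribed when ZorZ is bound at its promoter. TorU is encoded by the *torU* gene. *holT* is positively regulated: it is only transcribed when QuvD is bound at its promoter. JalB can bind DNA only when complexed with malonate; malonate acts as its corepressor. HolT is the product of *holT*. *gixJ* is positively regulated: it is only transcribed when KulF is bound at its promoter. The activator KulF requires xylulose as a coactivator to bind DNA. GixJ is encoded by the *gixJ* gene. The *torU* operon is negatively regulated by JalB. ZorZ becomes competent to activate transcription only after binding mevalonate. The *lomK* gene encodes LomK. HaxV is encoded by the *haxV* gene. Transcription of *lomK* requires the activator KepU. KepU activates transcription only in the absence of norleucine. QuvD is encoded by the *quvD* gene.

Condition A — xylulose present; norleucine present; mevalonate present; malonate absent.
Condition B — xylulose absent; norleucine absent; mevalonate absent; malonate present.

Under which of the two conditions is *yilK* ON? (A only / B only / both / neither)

B only

Condition A:
Xylulose is present, so KulF is active.
No repressor is bound and KulF is active, so *gixJ* is transcribed.
So GixJ is produced and active.
Norleucine is present, so KepU is inactive.
Required activator KepU is absent, so *lomK* is not transcribed.
So LomK is not produced.
With repressor GixJ bound, *haxV* is not transcribed.
So HaxV is not produced.
Mevalonate is present, so ZorZ is active.
No repressor is bound and ZorZ is active, so *quvD* is transcribed.
So QuvD is produced and active.
No repressor is bound and QuvD is active, so *holT* is transcribed.
So HolT is produced and active.
Malonate is absent, so JalB is inactive.
With no repressor bound, *torU* is transcribed.
So TorU is produced and active.
With repressor HolT bound, *yilK* is not transcribed.
→ *yilK* is OFF in A.
Condition B:
Xylulose is absent, so KulF is inactive.
Required activator KulF is absent, so *gixJ* is not transcribed.
So GixJ is not produced.
Norleucine is absent, so KepU is active.
No repressor is bound and KepU is active, so *lomK* is transcribed.
So LomK is produced and active.
No repressor is bound and LomK is active, so *haxV* is transcribed.
So HaxV is produced and active.
Mevalonate is absent, so ZorZ is inactive.
Required activator ZorZ is absent, so *quvD* is not transcribed.
So QuvD is not produced.
Required activator QuvD is absent, so *holT* is not transcribed.
So HolT is not produced.
Malonate is present, so JalB is active.
With repressor JalB bound, *torU* is not transcribed.
So TorU is not produced.
No repressor is bound and HaxV is active, so *yilK* is transcribed.
→ *yilK* is ON in B.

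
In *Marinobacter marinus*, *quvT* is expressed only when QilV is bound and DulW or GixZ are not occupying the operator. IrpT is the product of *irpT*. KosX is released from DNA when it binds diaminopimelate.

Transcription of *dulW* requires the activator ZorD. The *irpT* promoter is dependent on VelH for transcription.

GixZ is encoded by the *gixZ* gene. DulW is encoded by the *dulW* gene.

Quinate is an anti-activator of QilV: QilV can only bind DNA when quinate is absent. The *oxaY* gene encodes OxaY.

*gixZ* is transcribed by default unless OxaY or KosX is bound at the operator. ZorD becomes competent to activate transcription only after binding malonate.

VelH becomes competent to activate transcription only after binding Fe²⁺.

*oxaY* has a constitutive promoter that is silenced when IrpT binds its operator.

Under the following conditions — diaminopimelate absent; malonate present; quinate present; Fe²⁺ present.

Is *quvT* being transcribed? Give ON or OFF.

Quinate is present, so QilV is inactive.
Malonate is present, so ZorD is active.
No repressor is bound and ZorD is active, so *dulW* is transcribed.
So DulW is produced and active.
Fe²⁺ is present, so VelH is active.
No repressor is bound and VelH is active, so *irpT* is transcribed.
So IrpT is produced and active.
With repressor IrpT bound, *oxaY* is not transcribed.
So OxaY is not produced.
Diaminopimelate is absent, so KosX is active.
With repressor KosX bound, *gixZ* is not transcribed.
So GixZ is not produced.
With repressor DulW bound, *quvT* is not transcribed.

OFF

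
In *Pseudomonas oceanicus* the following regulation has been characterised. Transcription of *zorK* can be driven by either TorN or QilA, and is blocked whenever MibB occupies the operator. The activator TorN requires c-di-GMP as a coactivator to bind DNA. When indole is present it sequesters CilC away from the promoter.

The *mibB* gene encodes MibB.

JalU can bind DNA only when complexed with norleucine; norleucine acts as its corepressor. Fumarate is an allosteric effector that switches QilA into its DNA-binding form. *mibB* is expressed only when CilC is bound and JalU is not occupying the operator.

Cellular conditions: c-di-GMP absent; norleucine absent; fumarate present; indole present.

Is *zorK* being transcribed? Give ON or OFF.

c-di-GMP is absent, so TorN is inactive.
Fumarate is present, so QilA is active.
Norleucine is absent, so JalU is inactive.
Indole is present, so CilC is inactive.
Required activator CilC is absent, so *mibB* is not transcribed.
So MibB is not produced.
Activator QilA is present, so *zorK* is transcribed.

ON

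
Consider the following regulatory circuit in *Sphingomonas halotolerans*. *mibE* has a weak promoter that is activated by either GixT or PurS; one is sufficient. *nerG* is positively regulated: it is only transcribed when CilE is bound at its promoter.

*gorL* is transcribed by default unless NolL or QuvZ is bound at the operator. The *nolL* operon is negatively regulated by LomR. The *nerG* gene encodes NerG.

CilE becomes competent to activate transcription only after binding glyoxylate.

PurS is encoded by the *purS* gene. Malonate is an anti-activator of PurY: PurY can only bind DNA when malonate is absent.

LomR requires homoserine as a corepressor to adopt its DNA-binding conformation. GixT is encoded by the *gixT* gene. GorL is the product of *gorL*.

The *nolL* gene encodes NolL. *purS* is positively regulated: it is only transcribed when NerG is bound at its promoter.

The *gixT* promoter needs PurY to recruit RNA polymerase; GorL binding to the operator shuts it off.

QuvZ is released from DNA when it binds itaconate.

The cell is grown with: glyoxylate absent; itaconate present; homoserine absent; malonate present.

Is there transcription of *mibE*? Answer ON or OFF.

Homoserine is absent, so LomR is inactive.
With no repressor bound, *nolL* is transcribed.
So NolL is produced and active.
Itaconate is present, so QuvZ is inactive.
With repressor NolL bound, *gorL* is not transcribed.
So GorL is not produced.
Malonate is present, so PurY is inactive.
Required activator PurY is absent, so *gixT* is not transcribed.
So GixT is not produced.
Glyoxylate is absent, so CilE is inactive.
Required activator CilE is absent, so *nerG* is not transcribed.
So NerG is not produced.
Required activator NerG is absent, so *purS* is not transcribed.
So PurS is not produced.
No activator is available at the *mibE* promoter, so *mibE* is not transcribed.

OFF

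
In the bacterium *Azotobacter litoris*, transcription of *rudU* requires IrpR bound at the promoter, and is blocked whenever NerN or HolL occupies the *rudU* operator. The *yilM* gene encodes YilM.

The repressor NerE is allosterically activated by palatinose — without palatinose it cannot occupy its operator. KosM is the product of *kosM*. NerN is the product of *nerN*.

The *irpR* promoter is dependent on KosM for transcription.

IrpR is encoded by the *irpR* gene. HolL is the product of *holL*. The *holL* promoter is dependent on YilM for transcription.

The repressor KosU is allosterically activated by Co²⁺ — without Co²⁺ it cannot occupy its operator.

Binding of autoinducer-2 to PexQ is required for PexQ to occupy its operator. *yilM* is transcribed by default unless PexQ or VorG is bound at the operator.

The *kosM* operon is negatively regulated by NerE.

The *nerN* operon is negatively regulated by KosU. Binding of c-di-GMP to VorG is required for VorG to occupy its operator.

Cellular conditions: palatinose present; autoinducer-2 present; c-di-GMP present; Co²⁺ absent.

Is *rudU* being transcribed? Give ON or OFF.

OFF

Co²⁺ is absent, so KosU is inactive.
With no repressor bound, *nerN* is transcribed.
So NerN is produced and active.
Palatinose is present, so NerE is active.
With repressor NerE bound, *kosM* is not transcribed.
So KosM is not produced.
Required activator KosM is absent, so *irpR* is not transcribed.
So IrpR is not produced.
Autoinducer-2 is present, so PexQ is active.
c-di-GMP is present, so VorG is active.
With repressor PexQ bound, *yilM* is not transcribed.
So YilM is not produced.
Required activator YilM is absent, so *holL* is not transcribed.
So HolL is not produced.
With repressor NerN bound, *rudU* is not transcribed.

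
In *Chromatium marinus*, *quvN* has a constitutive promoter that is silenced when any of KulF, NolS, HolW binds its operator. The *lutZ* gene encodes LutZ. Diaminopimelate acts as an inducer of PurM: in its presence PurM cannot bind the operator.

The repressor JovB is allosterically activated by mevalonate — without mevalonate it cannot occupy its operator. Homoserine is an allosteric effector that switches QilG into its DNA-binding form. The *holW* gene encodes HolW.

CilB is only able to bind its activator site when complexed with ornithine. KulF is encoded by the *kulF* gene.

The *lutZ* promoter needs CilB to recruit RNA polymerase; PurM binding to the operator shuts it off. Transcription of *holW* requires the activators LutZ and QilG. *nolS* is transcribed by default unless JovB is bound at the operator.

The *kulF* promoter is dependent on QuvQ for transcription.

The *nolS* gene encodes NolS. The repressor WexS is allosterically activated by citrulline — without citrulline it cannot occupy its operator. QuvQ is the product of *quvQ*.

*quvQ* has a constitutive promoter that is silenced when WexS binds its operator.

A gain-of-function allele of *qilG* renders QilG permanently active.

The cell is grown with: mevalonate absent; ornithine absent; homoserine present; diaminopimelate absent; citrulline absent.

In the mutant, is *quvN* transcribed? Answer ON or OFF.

OFF

Citrulline is absent, so WexS is inactive.
With no repressor bound, *quvQ* is transcribed.
So QuvQ is produced and active.
No repressor is bound and QuvQ is active, so *kulF* is transcribed.
So KulF is produced and active.
Mevalonate is absent, so JovB is inactive.
With no repressor bound, *nolS* is transcribed.
So NolS is produced and active.
Diaminopimelate is absent, so PurM is active.
Ornithine is absent, so CilB is inactive.
With repressor PurM bound, *lutZ* is not transcribed.
So LutZ is not produced.
QilG is constitutively active in this strain.
Required activator LutZ is absent, so *holW* is not transcribed.
So HolW is not produced.
With repressor KulF bound, *quvN* is not transcribed.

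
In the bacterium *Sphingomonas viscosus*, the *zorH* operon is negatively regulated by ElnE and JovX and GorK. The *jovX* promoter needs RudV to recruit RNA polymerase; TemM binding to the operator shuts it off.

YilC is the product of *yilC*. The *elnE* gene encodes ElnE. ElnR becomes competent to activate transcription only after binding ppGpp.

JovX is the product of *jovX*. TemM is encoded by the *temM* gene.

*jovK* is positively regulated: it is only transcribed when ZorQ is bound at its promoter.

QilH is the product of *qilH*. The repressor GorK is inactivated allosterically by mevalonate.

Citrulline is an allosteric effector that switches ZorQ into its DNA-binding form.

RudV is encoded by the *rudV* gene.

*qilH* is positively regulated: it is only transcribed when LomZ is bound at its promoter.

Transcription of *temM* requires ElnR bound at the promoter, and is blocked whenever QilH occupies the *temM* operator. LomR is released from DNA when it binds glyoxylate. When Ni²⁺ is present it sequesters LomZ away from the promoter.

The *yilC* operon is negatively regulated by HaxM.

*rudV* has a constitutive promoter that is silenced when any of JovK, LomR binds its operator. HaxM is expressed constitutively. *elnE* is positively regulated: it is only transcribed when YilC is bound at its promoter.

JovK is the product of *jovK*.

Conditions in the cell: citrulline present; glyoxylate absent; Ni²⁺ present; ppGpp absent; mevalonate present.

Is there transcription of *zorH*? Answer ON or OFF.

ON

HaxM is produced constitutively and is active.
With repressor HaxM bound, *yilC* is not transcribed.
So YilC is not produced.
Required activator YilC is absent, so *elnE* is not transcribed.
So ElnE is not produced.
Citrulline is present, so ZorQ is active.
No repressor is bound and ZorQ is active, so *jovK* is transcribed.
So JovK is produced and active.
Glyoxylate is absent, so LomR is active.
With repressor JovK bound, *rudV* is not transcribed.
So RudV is not produced.
ppGpp is absent, so ElnR is inactive.
Ni²⁺ is present, so LomZ is inactive.
Required activator LomZ is absent, so *qilH* is not transcribed.
So QilH is not produced.
Required activator ElnR is absent, so *temM* is not transcribed.
So TemM is not produced.
Required activator RudV is absent, so *jovX* is not transcribed.
So JovX is not produced.
Mevalonate is present, so GorK is inactive.
With no repressor bound, *zorH* is transcribed.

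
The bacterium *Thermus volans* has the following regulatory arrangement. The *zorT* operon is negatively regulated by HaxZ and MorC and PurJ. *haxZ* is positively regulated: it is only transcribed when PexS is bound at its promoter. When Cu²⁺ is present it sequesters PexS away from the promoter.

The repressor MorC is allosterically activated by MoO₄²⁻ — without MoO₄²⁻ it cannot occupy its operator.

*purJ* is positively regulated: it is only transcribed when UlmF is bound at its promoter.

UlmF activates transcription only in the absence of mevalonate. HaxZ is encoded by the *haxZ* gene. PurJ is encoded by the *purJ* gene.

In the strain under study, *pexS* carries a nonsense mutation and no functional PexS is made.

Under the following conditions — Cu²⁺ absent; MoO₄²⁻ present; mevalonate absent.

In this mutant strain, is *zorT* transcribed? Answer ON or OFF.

OFF

PexS is non-functional in this strain, so it has no effect.
Required activator PexS is absent, so *haxZ* is not transcribed.
So HaxZ is not produced.
MoO₄²⁻ is present, so MorC is active.
Mevalonate is absent, so UlmF is active.
No repressor is bound and UlmF is active, so *purJ* is transcribed.
So PurJ is produced and active.
With repressor MorC bound, *zorT* is not transcribed.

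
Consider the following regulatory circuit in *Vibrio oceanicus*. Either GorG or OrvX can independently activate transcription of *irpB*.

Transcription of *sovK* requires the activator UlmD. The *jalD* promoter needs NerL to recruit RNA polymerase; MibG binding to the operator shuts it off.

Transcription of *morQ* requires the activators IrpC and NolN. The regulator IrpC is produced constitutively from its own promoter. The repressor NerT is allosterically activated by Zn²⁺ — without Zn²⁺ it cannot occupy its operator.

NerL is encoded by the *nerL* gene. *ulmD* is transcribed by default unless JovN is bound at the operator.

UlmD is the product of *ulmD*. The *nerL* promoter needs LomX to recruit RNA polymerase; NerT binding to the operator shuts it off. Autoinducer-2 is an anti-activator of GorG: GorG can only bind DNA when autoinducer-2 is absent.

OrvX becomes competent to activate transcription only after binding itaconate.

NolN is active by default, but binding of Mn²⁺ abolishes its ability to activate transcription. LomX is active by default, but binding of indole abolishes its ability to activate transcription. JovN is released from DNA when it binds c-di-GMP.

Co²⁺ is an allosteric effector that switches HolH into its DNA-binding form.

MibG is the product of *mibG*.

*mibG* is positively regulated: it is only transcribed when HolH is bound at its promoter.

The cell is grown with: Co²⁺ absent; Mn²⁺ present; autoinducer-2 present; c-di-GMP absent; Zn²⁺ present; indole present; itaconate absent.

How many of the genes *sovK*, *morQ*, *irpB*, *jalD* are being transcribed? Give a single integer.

c-di-GMP is absent, so JovN is active.
With repressor JovN bound, *ulmD* is not transcribed.
So UlmD is not produced.
Required activator UlmD is absent, so *sovK* is not transcribed.
→ *sovK* is OFF.
IrpC is produced constitutively and is active.
Mn²⁺ is present, so NolN is inactive.
Required activator NolN is absent, so *morQ* is not transcribed.
→ *morQ* is OFF.
Autoinducer-2 is present, so GorG is inactive.
Itaconate is absent, so OrvX is inactive.
No activator is available at the *irpB* promoter, so *irpB* is not transcribed.
→ *irpB* is OFF.
Co²⁺ is absent, so HolH is inactive.
Required activator HolH is absent, so *mibG* is not transcribed.
So MibG is not produced.
Indole is present, so LomX is inactive.
Zn²⁺ is present, so NerT is active.
With repressor NerT bound, *nerL* is not transcribed.
So NerL is not produced.
Required activator NerL is absent, so *jalD* is not transcribed.
→ *jalD* is OFF.
0 of the 4 genes are transcribed.

0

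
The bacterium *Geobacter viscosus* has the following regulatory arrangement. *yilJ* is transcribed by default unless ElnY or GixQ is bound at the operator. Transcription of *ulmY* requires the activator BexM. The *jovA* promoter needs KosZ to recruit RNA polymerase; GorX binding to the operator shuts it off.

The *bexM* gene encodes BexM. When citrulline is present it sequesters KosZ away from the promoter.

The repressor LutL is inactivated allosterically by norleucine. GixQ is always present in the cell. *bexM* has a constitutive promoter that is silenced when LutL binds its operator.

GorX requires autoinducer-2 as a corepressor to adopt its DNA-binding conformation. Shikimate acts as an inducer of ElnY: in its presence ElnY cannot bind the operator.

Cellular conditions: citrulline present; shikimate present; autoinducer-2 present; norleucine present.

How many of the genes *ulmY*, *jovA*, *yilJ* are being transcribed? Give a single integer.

1

Norleucine is present, so LutL is inactive.
With no repressor bound, *bexM* is transcribed.
So BexM is produced and active.
No repressor is bound and BexM is active, so *ulmY* is transcribed.
→ *ulmY* is ON.
Autoinducer-2 is present, so GorX is active.
Citrulline is present, so KosZ is inactive.
With repressor GorX bound, *jovA* is not transcribed.
→ *jovA* is OFF.
Shikimate is present, so ElnY is inactive.
GixQ is produced constitutively and is active.
With repressor GixQ bound, *yilJ* is not transcribed.
→ *yilJ* is OFF.
1 of the 3 genes is transcribed.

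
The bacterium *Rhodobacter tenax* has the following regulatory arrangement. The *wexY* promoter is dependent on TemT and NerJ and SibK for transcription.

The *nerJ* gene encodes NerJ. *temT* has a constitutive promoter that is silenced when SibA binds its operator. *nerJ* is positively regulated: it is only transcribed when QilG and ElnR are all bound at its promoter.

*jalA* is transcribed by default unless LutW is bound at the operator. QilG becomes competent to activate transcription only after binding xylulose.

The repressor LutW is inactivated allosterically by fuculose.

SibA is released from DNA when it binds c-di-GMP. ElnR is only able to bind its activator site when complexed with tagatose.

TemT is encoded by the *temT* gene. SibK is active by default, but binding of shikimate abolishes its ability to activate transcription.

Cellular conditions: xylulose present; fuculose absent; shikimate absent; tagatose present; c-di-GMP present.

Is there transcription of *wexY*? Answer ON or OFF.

ON

c-di-GMP is present, so SibA is inactive.
With no repressor bound, *temT* is transcribed.
So TemT is produced and active.
Xylulose is present, so QilG is active.
Tagatose is present, so ElnR is active.
No repressor is bound and QilG and ElnR are active, so *nerJ* is transcribed.
So NerJ is produced and active.
Shikimate is absent, so SibK is active.
No repressor is bound and TemT and NerJ and SibK are active, so *wexY* is transcribed.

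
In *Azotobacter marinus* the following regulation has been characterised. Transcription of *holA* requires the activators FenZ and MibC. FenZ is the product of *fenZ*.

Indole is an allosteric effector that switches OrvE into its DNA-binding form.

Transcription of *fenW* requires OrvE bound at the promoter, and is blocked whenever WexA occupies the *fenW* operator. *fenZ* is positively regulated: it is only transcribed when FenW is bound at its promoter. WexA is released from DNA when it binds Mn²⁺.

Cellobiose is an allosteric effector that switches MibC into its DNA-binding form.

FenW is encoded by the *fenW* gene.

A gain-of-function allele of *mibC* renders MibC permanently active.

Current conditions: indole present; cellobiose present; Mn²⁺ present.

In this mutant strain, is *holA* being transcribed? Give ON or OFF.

ON

Indole is present, so OrvE is active.
Mn²⁺ is present, so WexA is inactive.
No repressor is bound and OrvE is active, so *fenW* is transcribed.
So FenW is produced and active.
No repressor is bound and FenW is active, so *fenZ* is transcribed.
So FenZ is produced and active.
MibC is constitutively active in this strain.
No repressor is bound and FenZ and MibC are active, so *holA* is transcribed.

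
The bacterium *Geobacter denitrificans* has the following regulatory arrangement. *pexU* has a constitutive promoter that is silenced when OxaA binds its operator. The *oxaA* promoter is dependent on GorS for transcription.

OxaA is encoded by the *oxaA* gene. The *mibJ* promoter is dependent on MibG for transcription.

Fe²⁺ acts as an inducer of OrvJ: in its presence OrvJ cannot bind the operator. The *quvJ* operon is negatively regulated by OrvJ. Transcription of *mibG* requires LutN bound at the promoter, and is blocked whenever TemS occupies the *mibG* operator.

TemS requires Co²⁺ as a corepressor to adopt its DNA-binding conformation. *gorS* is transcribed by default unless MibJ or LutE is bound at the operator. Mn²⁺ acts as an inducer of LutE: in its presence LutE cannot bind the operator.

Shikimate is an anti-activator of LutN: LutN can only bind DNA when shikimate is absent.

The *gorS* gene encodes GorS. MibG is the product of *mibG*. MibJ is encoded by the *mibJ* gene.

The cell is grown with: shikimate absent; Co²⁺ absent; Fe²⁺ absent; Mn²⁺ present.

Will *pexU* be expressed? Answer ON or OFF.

Co²⁺ is absent, so TemS is inactive.
Shikimate is absent, so LutN is active.
No repressor is bound and LutN is active, so *mibG* is transcribed.
So MibG is produced and active.
No repressor is bound and MibG is active, so *mibJ* is transcribed.
So MibJ is produced and active.
Mn²⁺ is present, so LutE is inactive.
With repressor MibJ bound, *gorS* is not transcribed.
So GorS is not produced.
Required activator GorS is absent, so *oxaA* is not transcribed.
So OxaA is not produced.
With no repressor bound, *pexU* is transcribed.

ON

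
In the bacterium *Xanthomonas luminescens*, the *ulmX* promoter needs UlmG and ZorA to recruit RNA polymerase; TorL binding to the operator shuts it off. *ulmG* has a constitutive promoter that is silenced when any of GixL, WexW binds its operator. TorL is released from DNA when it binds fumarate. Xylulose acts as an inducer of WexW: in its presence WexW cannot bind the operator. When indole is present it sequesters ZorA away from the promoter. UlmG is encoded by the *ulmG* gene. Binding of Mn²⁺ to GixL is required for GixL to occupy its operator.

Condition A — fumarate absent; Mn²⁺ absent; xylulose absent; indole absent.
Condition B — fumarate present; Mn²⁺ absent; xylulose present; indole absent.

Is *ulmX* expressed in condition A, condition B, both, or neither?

Condition A:
Fumarate is absent, so TorL is active.
Mn²⁺ is absent, so GixL is inactive.
Xylulose is absent, so WexW is active.
With repressor WexW bound, *ulmG* is not transcribed.
So UlmG is not produced.
Indole is absent, so ZorA is active.
With repressor TorL bound, *ulmX* is not transcribed.
→ *ulmX* is OFF in A.
Condition B:
Fumarate is present, so TorL is inactive.
Mn²⁺ is absent, so GixL is inactive.
Xylulose is present, so WexW is inactive.
With no repressor bound, *ulmG* is transcribed.
So UlmG is produced and active.
Indole is absent, so ZorA is active.
No repressor is bound and UlmG and ZorA are active, so *ulmX* is transcribed.
→ *ulmX* is ON in B.

B only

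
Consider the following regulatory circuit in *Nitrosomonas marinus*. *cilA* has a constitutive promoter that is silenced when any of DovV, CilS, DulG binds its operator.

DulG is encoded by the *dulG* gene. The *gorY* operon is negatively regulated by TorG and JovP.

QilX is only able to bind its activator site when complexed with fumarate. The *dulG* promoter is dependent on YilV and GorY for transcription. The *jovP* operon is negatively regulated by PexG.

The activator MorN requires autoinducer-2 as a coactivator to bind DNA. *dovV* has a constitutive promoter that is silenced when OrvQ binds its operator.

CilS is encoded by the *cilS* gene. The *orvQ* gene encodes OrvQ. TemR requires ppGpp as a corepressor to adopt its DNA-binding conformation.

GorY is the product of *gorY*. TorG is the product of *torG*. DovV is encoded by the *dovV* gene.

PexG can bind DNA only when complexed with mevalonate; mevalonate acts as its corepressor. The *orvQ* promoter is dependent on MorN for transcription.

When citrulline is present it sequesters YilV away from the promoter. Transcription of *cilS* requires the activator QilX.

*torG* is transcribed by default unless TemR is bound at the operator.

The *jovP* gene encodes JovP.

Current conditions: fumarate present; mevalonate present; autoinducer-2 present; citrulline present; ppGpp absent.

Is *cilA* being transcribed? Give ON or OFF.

Autoinducer-2 is present, so MorN is active.
No repressor is bound and MorN is active, so *orvQ* is transcribed.
So OrvQ is produced and active.
With repressor OrvQ bound, *dovV* is not transcribed.
So DovV is not produced.
Fumarate is present, so QilX is active.
No repressor is bound and QilX is active, so *cilS* is transcribed.
So CilS is produced and active.
Citrulline is present, so YilV is inactive.
ppGpp is absent, so TemR is inactive.
With no repressor bound, *torG* is transcribed.
So TorG is produced and active.
Mevalonate is present, so PexG is active.
With repressor PexG bound, *jovP* is not transcribed.
So JovP is not produced.
With repressor TorG bound, *gorY* is not transcribed.
So GorY is not produced.
Required activator YilV is absent, so *dulG* is not transcribed.
So DulG is not produced.
With repressor CilS bound, *cilA* is not transcribed.

OFF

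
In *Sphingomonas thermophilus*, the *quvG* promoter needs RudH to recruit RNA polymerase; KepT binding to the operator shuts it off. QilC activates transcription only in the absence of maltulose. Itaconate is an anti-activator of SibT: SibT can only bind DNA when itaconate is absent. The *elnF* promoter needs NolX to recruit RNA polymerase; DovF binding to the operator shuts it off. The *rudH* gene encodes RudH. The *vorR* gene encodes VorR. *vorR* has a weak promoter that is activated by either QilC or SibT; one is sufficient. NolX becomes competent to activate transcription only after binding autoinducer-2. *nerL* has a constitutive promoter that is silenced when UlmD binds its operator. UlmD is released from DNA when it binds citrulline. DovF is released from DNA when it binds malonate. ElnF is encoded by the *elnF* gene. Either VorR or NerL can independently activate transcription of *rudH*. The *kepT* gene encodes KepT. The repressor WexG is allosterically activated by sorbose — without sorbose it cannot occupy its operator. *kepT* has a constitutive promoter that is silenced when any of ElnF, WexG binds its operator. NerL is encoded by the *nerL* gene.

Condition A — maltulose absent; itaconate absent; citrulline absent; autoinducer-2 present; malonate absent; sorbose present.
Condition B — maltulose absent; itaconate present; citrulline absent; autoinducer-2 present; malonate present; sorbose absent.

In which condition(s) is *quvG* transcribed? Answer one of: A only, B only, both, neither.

both

Condition A:
Maltulose is absent, so QilC is active.
Itaconate is absent, so SibT is active.
Activator QilC is present, so *vorR* is transcribed.
So VorR is produced and active.
Citrulline is absent, so UlmD is active.
With repressor UlmD bound, *nerL* is not transcribed.
So NerL is not produced.
Activator VorR is present, so *rudH* is transcribed.
So RudH is produced and active.
Autoinducer-2 is present, so NolX is active.
Malonate is absent, so DovF is active.
With repressor DovF bound, *elnF* is not transcribed.
So ElnF is not produced.
Sorbose is present, so WexG is active.
With repressor WexG bound, *kepT* is not transcribed.
So KepT is not produced.
No repressor is bound and RudH is active, so *quvG* is transcribed.
→ *quvG* is ON in A.
Condition B:
Maltulose is absent, so QilC is active.
Itaconate is present, so SibT is inactive.
Activator QilC is present, so *vorR* is transcribed.
So VorR is produced and active.
Citrulline is absent, so UlmD is active.
With repressor UlmD bound, *nerL* is not transcribed.
So NerL is not produced.
Activator VorR is present, so *rudH* is transcribed.
So RudH is produced and active.
Autoinducer-2 is present, so NolX is active.
Malonate is present, so DovF is inactive.
No repressor is bound and NolX is active, so *elnF* is transcribed.
So ElnF is produced and active.
Sorbose is absent, so WexG is inactive.
With repressor ElnF bound, *kepT* is not transcribed.
So KepT is not produced.
No repressor is bound and RudH is active, so *quvG* is transcribed.
→ *quvG* is ON in B.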